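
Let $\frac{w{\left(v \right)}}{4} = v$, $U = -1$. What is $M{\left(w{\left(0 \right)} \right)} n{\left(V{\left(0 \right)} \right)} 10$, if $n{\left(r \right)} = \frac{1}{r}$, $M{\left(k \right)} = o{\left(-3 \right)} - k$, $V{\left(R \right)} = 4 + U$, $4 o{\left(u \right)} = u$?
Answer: $- \frac{5}{2} \approx -2.5$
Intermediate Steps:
$o{\left(u \right)} = \frac{u}{4}$
$V{\left(R \right)} = 3$ ($V{\left(R \right)} = 4 - 1 = 3$)
$w{\left(v \right)} = 4 v$
$M{\left(k \right)} = - \frac{3}{4} - k$ ($M{\left(k \right)} = \frac{1}{4} \left(-3\right) - k = - \frac{3}{4} - k$)
$M{\left(w{\left(0 \right)} \right)} n{\left(V{\left(0 \right)} \right)} 10 = \frac{- \frac{3}{4} - 4 \cdot 0}{3} \cdot 10 = \left(- \frac{3}{4} - 0\right) \frac{1}{3} \cdot 10 = \left(- \frac{3}{4} + 0\right) \frac{1}{3} \cdot 10 = \left(- \frac{3}{4}\right) \frac{1}{3} \cdot 10 = \left(- \frac{1}{4}\right) 10 = - \frac{5}{2}$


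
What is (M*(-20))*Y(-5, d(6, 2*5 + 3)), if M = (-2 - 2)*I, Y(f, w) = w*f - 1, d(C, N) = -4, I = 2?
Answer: 3040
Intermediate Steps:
Y(f, w) = -1 + f*w (Y(f, w) = f*w - 1 = -1 + f*w)
M = -8 (M = (-2 - 2)*2 = -4*2 = -8)
(M*(-20))*Y(-5, d(6, 2*5 + 3)) = (-8*(-20))*(-1 - 5*(-4)) = 160*(-1 + 20) = 160*19 = 3040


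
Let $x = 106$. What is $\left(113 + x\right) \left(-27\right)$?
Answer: $-5913$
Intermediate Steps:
$\left(113 + x\right) \left(-27\right) = \left(113 + 106\right) \left(-27\right) = 219 \left(-27\right) = -5913$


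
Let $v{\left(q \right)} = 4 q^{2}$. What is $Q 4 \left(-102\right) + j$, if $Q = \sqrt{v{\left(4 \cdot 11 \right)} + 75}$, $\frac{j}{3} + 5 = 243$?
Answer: $714 - 408 \sqrt{7819} \approx -35363.0$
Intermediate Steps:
$j = 714$ ($j = -15 + 3 \cdot 243 = -15 + 729 = 714$)
$Q = \sqrt{7819}$ ($Q = \sqrt{4 \left(4 \cdot 11\right)^{2} + 75} = \sqrt{4 \cdot 44^{2} + 75} = \sqrt{4 \cdot 1936 + 75} = \sqrt{7744 + 75} = \sqrt{7819} \approx 88.425$)
$Q 4 \left(-102\right) + j = \sqrt{7819} \cdot 4 \left(-102\right) + 714 = \sqrt{7819} \left(-408\right) + 714 = - 408 \sqrt{7819} + 714 = 714 - 408 \sqrt{7819}$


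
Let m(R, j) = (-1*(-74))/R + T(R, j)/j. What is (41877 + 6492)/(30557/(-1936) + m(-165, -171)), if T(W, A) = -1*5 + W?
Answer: -80064238320/25223003 ≈ -3174.3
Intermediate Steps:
T(W, A) = -5 + W
m(R, j) = 74/R + (-5 + R)/j (m(R, j) = (-1*(-74))/R + (-5 + R)/j = 74/R + (-5 + R)/j)
(41877 + 6492)/(30557/(-1936) + m(-165, -171)) = (41877 + 6492)/(30557/(-1936) + (-5/(-171) + 74/(-165) - 165/(-171))) = 48369/(30557*(-1/1936) + (-5*(-1/171) + 74*(-1/165) - 165*(-1/171))) = 48369/(-30557/1936 + (5/171 - 74/165 + 55/57)) = 48369/(-30557/1936 + 5132/9405) = 48369/(-25223003/1655280) = 48369*(-1655280/25223003) = -80064238320/25223003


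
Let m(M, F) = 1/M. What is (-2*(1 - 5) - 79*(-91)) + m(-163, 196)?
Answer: 1173110/163 ≈ 7197.0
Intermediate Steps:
(-2*(1 - 5) - 79*(-91)) + m(-163, 196) = (-2*(1 - 5) - 79*(-91)) + 1/(-163) = (-2*(-4) + 7189) - 1/163 = (8 + 7189) - 1/163 = 7197 - 1/163 = 1173110/163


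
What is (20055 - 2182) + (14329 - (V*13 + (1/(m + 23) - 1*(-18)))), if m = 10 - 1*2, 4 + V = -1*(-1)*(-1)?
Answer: 999718/31 ≈ 32249.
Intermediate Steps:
V = -5 (V = -4 - 1*(-1)*(-1) = -4 + 1*(-1) = -4 - 1 = -5)
m = 8 (m = 10 - 2 = 8)
(20055 - 2182) + (14329 - (V*13 + (1/(m + 23) - 1*(-18)))) = (20055 - 2182) + (14329 - (-5*13 + (1/(8 + 23) - 1*(-18)))) = 17873 + (14329 - (-65 + (1/31 + 18))) = 17873 + (14329 - (-65 + 559/31)) = 17873 + (14329 - 1*(-1456/31)) = 17873 + (14329 + 1456/31) = 17873 + 445655/31 = 999718/31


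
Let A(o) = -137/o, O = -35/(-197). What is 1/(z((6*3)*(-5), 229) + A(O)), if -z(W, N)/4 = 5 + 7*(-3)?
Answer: -35/24749 ≈ -0.0014142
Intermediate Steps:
O = 35/197 (O = -35*(-1/197) = 35/197 ≈ 0.17766)
z(W, N) = 64 (z(W, N) = -4*(5 + 7*(-3)) = -4*(5 - 21) = -4*(-16) = 64)
1/(z((6*3)*(-5), 229) + A(O)) = 1/(64 - 137/35/197) = 1/(64 - 137*197/35) = 1/(64 - 26989/35) = 1/(-24749/35) = -35/24749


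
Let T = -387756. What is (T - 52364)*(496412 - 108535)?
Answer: -170712425240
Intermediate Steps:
(T - 52364)*(496412 - 108535) = (-387756 - 52364)*(496412 - 108535) = -440120*387877 = -170712425240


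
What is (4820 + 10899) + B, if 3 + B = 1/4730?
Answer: 74336681/4730 ≈ 15716.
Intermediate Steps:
B = -14189/4730 (B = -3 + 1/4730 = -14189/4730 ≈ -2.9998)
(4820 + 10899) + B = (4820 + 10899) - 14189/4730 = 15719 - 14189/4730 = 74336681/4730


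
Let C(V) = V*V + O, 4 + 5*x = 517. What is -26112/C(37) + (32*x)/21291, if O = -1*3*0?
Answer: -919093152/48578965 ≈ -18.920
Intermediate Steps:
x = 513/5 (x = -⅘ + (⅕)*517 = -⅘ + 517/5 = 513/5 ≈ 102.60)
O = 0 (O = -3*0 = 0)
C(V) = V² (C(V) = V*V + 0 = V² + 0 = V²)
-26112/C(37) + (32*x)/21291 = -26112/(37²) + (32*(513/5))/21291 = -26112/1369 + (16416/5)*(1/21291) = -26112*1/1369 + 5472/35485 = -26112/1369 + 5472/35485 = -919093152/48578965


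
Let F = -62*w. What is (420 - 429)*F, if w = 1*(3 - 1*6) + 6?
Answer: 1674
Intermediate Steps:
w = 3 (w = 1*(3 - 6) + 6 = 1*(-3) + 6 = -3 + 6 = 3)
F = -186 (F = -62*3 = -186)
(420 - 429)*F = (420 - 429)*(-186) = -9*(-186) = 1674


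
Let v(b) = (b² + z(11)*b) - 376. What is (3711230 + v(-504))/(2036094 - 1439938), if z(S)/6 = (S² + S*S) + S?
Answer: 1599899/298078 ≈ 5.3674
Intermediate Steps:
z(S) = 6*S + 12*S² (z(S) = 6*((S² + S*S) + S) = 6*((S² + S²) + S) = 6*(2*S² + S) = 6*(S + 2*S²) = 6*S + 12*S²)
v(b) = -376 + b² + 1518*b (v(b) = (b² + (6*11*(1 + 2*11))*b) - 376 = (b² + (6*11*(1 + 22))*b) - 376 = (b² + (6*11*23)*b) - 376 = (b² + 1518*b) - 376 = -376 + b² + 1518*b)
(3711230 + v(-504))/(2036094 - 1439938) = (3711230 + (-376 + (-504)² + 1518*(-504)))/(2036094 - 1439938) = (3711230 + (-376 + 254016 - 765072))/596156 = (3711230 - 511432)*(1/596156) = 3199798*(1/596156) = 1599899/298078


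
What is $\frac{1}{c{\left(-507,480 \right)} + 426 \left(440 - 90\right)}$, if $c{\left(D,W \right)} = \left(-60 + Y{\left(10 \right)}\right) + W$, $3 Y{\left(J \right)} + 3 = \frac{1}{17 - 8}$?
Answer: $\frac{27}{4037014} \approx 6.6881 \cdot 10^{-6}$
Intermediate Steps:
$Y{\left(J \right)} = - \frac{26}{27}$ ($Y{\left(J \right)} = -1 + \frac{1}{3 \left(17 - 8\right)} = -1 + \frac{1}{3 \cdot 9} = -1 + \frac{1}{3} \cdot \frac{1}{9} = -1 + \frac{1}{27} = - \frac{26}{27}$)
$c{\left(D,W \right)} = - \frac{1646}{27} + W$ ($c{\left(D,W \right)} = \left(-60 - \frac{26}{27}\right) + W = - \frac{1646}{27} + W$)
$\frac{1}{c{\left(-507,480 \right)} + 426 \left(440 - 90\right)} = \frac{1}{\left(- \frac{1646}{27} + 480\right) + 426 \left(440 - 90\right)} = \frac{1}{\frac{11314}{27} + 426 \cdot 350} = \frac{1}{\frac{11314}{27} + 149100} = \frac{1}{\frac{4037014}{27}} = \frac{27}{4037014}$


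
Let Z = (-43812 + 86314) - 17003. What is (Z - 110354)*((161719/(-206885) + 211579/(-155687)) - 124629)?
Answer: 2628231433535373/248519 ≈ 1.0576e+10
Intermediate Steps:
Z = 25499 (Z = 42502 - 17003 = 25499)
(Z - 110354)*((161719/(-206885) + 211579/(-155687)) - 124629) = (25499 - 110354)*((161719/(-206885) + 211579/(-155687)) - 124629) = -84855*((161719*(-1/206885) + 211579*(-1/155687)) - 124629) = -84855*((-161719/206885 - 211579/155687) - 124629) = -84855*(-2660008/1242595 - 124629) = -84855*(-154866032263/1242595) = 2628231433535373/248519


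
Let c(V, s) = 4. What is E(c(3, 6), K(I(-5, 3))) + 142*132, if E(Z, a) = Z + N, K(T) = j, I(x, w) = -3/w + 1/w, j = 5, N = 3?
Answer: 18751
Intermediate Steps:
I(x, w) = -2/w (I(x, w) = -3/w + 1/w = -2/w)
K(T) = 5
E(Z, a) = 3 + Z (E(Z, a) = Z + 3 = 3 + Z)
E(c(3, 6), K(I(-5, 3))) + 142*132 = (3 + 4) + 142*132 = 7 + 18744 = 18751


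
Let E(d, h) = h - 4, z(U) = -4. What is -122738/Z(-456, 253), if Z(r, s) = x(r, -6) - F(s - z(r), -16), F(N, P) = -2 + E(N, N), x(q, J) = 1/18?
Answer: 2209284/4517 ≈ 489.10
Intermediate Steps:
E(d, h) = -4 + h
x(q, J) = 1/18
F(N, P) = -6 + N (F(N, P) = -2 + (-4 + N) = -6 + N)
Z(r, s) = 37/18 - s (Z(r, s) = 1/18 - (-6 + (s - 1*(-4))) = 1/18 - (-6 + (s + 4)) = 1/18 - (-6 + (4 + s)) = 1/18 - (-2 + s) = 1/18 + (2 - s) = 37/18 - s)
-122738/Z(-456, 253) = -122738/(37/18 - 1*253) = -122738/(37/18 - 253) = -122738/(-4517/18) = -122738*(-18/4517) = 2209284/4517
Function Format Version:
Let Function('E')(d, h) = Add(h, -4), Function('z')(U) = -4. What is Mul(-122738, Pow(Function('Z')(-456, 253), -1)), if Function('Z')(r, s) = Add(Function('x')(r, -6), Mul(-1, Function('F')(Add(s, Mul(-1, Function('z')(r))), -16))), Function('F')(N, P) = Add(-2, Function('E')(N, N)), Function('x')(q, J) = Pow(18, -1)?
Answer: Rational(2209284, 4517) ≈ 489.10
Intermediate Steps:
Function('E')(d, h) = Add(-4, h)
Function('x')(q, J) = Rational(1, 18)
Function('F')(N, P) = Add(-6, N) (Function('F')(N, P) = Add(-2, Add(-4, N)) = Add(-6, N))
Function('Z')(r, s) = Add(Rational(37, 18), Mul(-1, s)) (Function('Z')(r, s) = Add(Rational(1, 18), Mul(-1, Add(-6, Add(s, Mul(-1, -4))))) = Add(Rational(1, 18), Mul(-1, Add(-6, Add(s, 4)))) = Add(Rational(1, 18), Mul(-1, Add(-6, Add(4, s)))) = Add(Rational(1, 18), Mul(-1, Add(-2, s))) = Add(Rational(1, 18), Add(2, Mul(-1, s))) = Add(Rational(37, 18), Mul(-1, s)))
Mul(-122738, Pow(Function('Z')(-456, 253), -1)) = Mul(-122738, Pow(Add(Rational(37, 18), Mul(-1, 253)), -1)) = Mul(-122738, Pow(Add(Rational(37, 18), -253), -1)) = Mul(-122738, Pow(Rational(-4517, 18), -1)) = Mul(-122738, Rational(-18, 4517)) = Rational(2209284, 4517)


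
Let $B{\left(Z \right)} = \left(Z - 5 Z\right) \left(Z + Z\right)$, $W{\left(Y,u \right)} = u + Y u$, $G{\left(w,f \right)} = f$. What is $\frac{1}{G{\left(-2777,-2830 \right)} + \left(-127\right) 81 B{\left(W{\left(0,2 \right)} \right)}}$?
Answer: $\frac{1}{326354} \approx 3.0642 \cdot 10^{-6}$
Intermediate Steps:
$B{\left(Z \right)} = - 8 Z^{2}$ ($B{\left(Z \right)} = - 4 Z 2 Z = - 8 Z^{2}$)
$\frac{1}{G{\left(-2777,-2830 \right)} + \left(-127\right) 81 B{\left(W{\left(0,2 \right)} \right)}} = \frac{1}{-2830 + \left(-127\right) 81 \left(- 8 \left(2 \left(1 + 0\right)\right)^{2}\right)} = \frac{1}{-2830 - 10287 \left(- 8 \left(2 \cdot 1\right)^{2}\right)} = \frac{1}{-2830 - 10287 \left(- 8 \cdot 2^{2}\right)} = \frac{1}{-2830 - 10287 \left(\left(-8\right) 4\right)} = \frac{1}{-2830 - -329184} = \frac{1}{-2830 + 329184} = \frac{1}{326354}$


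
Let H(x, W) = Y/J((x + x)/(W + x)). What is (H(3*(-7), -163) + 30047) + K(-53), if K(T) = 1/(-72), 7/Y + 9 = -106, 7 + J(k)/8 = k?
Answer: 962705471/32040 ≈ 30047.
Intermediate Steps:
J(k) = -56 + 8*k
Y = -7/115 (Y = 7/(-9 - 106) = 7/(-115) = 7*(-1/115) = -7/115 ≈ -0.060870)
K(T) = -1/72
H(x, W) = -7/(115*(-56 + 16*x/(W + x))) (H(x, W) = -7/(115*(-56 + 8*((x + x)/(W + x)))) = -7/(115*(-56 + 8*((2*x)/(W + x)))) = -7/(115*(-56 + 8*(2*x/(W + x)))) = -7/(115*(-56 + 16*x/(W + x))))
(H(3*(-7), -163) + 30047) + K(-53) = (7*(-163 + 3*(-7))/(920*(5*(3*(-7)) + 7*(-163))) + 30047) - 1/72 = (7*(-163 - 21)/(920*(5*(-21) - 1141)) + 30047) - 1/72 = ((7/920)*(-184)/(-105 - 1141) + 30047) - 1/72 = ((7/920)*(-184)/(-1246) + 30047) - 1/72 = ((7/920)*(-1/1246)*(-184) + 30047) - 1/72 = (1/890 + 30047) - 1/72 = 26741831/890 - 1/72 = 962705471/32040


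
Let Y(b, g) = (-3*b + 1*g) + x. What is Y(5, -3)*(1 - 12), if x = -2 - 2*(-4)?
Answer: 132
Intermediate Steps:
x = 6 (x = -2 + 8 = 6)
Y(b, g) = 6 + g - 3*b (Y(b, g) = (-3*b + 1*g) + 6 = (-3*b + g) + 6 = (g - 3*b) + 6 = 6 + g - 3*b)
Y(5, -3)*(1 - 12) = (6 - 3 - 3*5)*(1 - 12) = (6 - 3 - 15)*(-11) = -12*(-11) = 132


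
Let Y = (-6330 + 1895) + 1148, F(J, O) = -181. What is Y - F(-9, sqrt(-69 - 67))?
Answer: -3106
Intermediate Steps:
Y = -3287 (Y = -4435 + 1148 = -3287)
Y - F(-9, sqrt(-69 - 67)) = -3287 - 1*(-181) = -3287 + 181 = -3106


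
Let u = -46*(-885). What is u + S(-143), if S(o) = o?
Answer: 40567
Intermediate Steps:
u = 40710
u + S(-143) = 40710 - 143 = 40567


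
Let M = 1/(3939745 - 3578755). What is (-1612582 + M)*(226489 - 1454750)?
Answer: 715002633627594719/360990 ≈ 1.9807e+12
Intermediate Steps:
M = 1/360990 ≈ 2.7702e-6
(-1612582 + M)*(226489 - 1454750) = (-1612582 + 1/360990)*(226489 - 1454750) = -582125976179/360990*(-1228261) = 715002633627594719/360990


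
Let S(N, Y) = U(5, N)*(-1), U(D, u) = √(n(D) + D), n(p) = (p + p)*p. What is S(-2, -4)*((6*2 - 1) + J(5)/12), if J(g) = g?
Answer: -137*√55/12 ≈ -84.668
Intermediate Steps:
n(p) = 2*p² (n(p) = (2*p)*p = 2*p²)
U(D, u) = √(D + 2*D²) (U(D, u) = √(2*D² + D) = √(D + 2*D²))
S(N, Y) = -√55 (S(N, Y) = √(5*(1 + 2*5))*(-1) = √(5*(1 + 10))*(-1) = √(5*11)*(-1) = √55*(-1) = -√55)
S(-2, -4)*((6*2 - 1) + J(5)/12) = (-√55)*((6*2 - 1) + 5/12) = (-√55)*((12 - 1) + 5*(1/12)) = (-√55)*(11 + 5/12) = -√55*(137/12) = -137*√55/12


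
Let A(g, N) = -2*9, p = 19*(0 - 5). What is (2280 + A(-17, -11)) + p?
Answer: 2167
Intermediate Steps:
p = -95 (p = 19*(-5) = -95)
A(g, N) = -18
(2280 + A(-17, -11)) + p = (2280 - 18) - 95 = 2262 - 95 = 2167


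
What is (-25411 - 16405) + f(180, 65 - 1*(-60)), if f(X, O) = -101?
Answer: -41917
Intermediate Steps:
(-25411 - 16405) + f(180, 65 - 1*(-60)) = (-25411 - 16405) - 101 = -41816 - 101 = -41917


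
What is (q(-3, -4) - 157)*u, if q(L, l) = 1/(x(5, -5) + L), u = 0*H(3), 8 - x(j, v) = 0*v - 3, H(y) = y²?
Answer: 0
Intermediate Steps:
x(j, v) = 11 (x(j, v) = 8 - (0*v - 3) = 8 - (0 - 3) = 8 - 1*(-3) = 8 + 3 = 11)
u = 0 (u = 0*3² = 0*9 = 0)
q(L, l) = 1/(11 + L)
(q(-3, -4) - 157)*u = (1/(11 - 3) - 157)*0 = (1/8 - 157)*0 = (⅛ - 157)*0 = -1255/8*0 = 0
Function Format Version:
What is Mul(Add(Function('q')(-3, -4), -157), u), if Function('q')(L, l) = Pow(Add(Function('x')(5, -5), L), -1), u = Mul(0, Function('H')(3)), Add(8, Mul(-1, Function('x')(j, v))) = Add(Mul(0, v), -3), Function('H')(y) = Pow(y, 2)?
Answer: 0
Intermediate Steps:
Function('x')(j, v) = 11 (Function('x')(j, v) = Add(8, Mul(-1, Add(Mul(0, v), -3))) = Add(8, Mul(-1, Add(0, -3))) = Add(8, Mul(-1, -3)) = Add(8, 3) = 11)
u = 0 (u = Mul(0, Pow(3, 2)) = Mul(0, 9) = 0)
Function('q')(L, l) = Pow(Add(11, L), -1)
Mul(Add(Function('q')(-3, -4), -157), u) = Mul(Add(Pow(Add(11, -3), -1), -157), 0) = Mul(Add(Pow(8, -1), -157), 0) = Mul(Add(Rational(1, 8), -157), 0) = Mul(Rational(-1255, 8), 0) = 0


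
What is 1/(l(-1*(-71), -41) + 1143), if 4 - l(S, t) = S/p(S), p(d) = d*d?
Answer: 71/81436 ≈ 0.00087185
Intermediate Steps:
p(d) = d**2
l(S, t) = 4 - 1/S (l(S, t) = 4 - S/(S**2) = 4 - S/S**2 = 4 - 1/S)
1/(l(-1*(-71), -41) + 1143) = 1/((4 - 1/((-1*(-71)))) + 1143) = 1/((4 - 1/71) + 1143) = 1/(283/71 + 1143) = 1/(81436/71) = 71/81436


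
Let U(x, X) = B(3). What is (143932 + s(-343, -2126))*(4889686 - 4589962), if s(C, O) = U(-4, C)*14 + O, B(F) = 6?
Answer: 42527838360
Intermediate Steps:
U(x, X) = 6
s(C, O) = 84 + O (s(C, O) = 6*14 + O = 84 + O)
(143932 + s(-343, -2126))*(4889686 - 4589962) = (143932 + (84 - 2126))*(4889686 - 4589962) = (143932 - 2042)*299724 = 141890*299724 = 42527838360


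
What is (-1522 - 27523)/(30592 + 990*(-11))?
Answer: -29045/19702 ≈ -1.4742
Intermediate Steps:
(-1522 - 27523)/(30592 + 990*(-11)) = -29045/(30592 - 10890) = -29045/19702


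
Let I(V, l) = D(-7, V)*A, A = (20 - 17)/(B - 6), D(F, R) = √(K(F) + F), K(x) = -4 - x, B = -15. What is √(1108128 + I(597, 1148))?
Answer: √(54298272 - 14*I)/7 ≈ 1052.7 - 0.00013571*I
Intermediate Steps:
D(F, R) = 2*I (D(F, R) = √((-4 - F) + F) = √(-4) = 2*I)
A = -⅐ (A = (20 - 17)/(-15 - 6) = 3/(-21) = 3*(-1/21) = -⅐ ≈ -0.14286)
I(V, l) = -2*I/7 (I(V, l) = (2*I)*(-⅐) = -2*I/7)
√(1108128 + I(597, 1148)) = √(1108128 - 2*I/7)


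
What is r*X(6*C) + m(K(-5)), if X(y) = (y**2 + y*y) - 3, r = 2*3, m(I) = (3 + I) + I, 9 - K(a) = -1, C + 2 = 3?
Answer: 437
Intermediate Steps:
C = 1 (C = -2 + 3 = 1)
K(a) = 10 (K(a) = 9 - 1*(-1) = 9 + 1 = 10)
m(I) = 3 + 2*I
r = 6
X(y) = -3 + 2*y**2 (X(y) = (y**2 + y**2) - 3 = 2*y**2 - 3 = -3 + 2*y**2)
r*X(6*C) + m(K(-5)) = 6*(-3 + 2*(6*1)**2) + (3 + 2*10) = 6*(-3 + 2*6**2) + (3 + 20) = 6*(-3 + 2*36) + 23 = 6*(-3 + 72) + 23 = 6*69 + 23 = 414 + 23 = 437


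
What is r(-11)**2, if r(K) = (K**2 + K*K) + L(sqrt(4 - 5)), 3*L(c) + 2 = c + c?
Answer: 174724/3 + 2896*I/9 ≈ 58241.0 + 321.78*I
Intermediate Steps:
L(c) = -2/3 + 2*c/3 (L(c) = -2/3 + (c + c)/3 = -2/3 + (2*c)/3 = -2/3 + 2*c/3)
r(K) = -2/3 + 2*K**2 + 2*I/3 (r(K) = (K**2 + K*K) + (-2/3 + 2*sqrt(4 - 5)/3) = (K**2 + K**2) + (-2/3 + 2*sqrt(-1)/3) = 2*K**2 + (-2/3 + 2*I/3) = -2/3 + 2*K**2 + 2*I/3)
r(-11)**2 = (-2/3 + 2*(-11)**2 + 2*I/3)**2 = (-2/3 + 2*121 + 2*I/3)**2 = (-2/3 + 242 + 2*I/3)**2 = (724/3 + 2*I/3)**2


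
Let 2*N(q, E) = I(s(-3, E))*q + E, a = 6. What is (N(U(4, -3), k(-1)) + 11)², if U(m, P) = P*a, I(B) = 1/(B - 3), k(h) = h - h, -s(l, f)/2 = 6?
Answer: 3364/25 ≈ 134.56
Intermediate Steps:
s(l, f) = -12 (s(l, f) = -2*6 = -12)
k(h) = 0
I(B) = 1/(-3 + B)
U(m, P) = 6*P (U(m, P) = P*6 = 6*P)
N(q, E) = E/2 - q/30 (N(q, E) = (q/(-3 - 12) + E)/2 = (q/(-15) + E)/2 = (-q/15 + E)/2 = (E - q/15)/2 = E/2 - q/30)
(N(U(4, -3), k(-1)) + 11)² = (((½)*0 - (-3)/5) + 11)² = ((0 - 1/30*(-18)) + 11)² = ((0 + ⅗) + 11)² = (⅗ + 11)² = (58/5)² = 3364/25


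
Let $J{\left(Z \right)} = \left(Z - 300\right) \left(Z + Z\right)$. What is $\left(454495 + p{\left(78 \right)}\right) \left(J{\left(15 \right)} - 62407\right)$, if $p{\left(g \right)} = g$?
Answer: $-32255136361$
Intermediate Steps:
$J{\left(Z \right)} = 2 Z \left(-300 + Z\right)$ ($J{\left(Z \right)} = \left(-300 + Z\right) 2 Z = 2 Z \left(-300 + Z\right)$)
$\left(454495 + p{\left(78 \right)}\right) \left(J{\left(15 \right)} - 62407\right) = \left(454495 + 78\right) \left(2 \cdot 15 \left(-300 + 15\right) - 62407\right) = 454573 \left(2 \cdot 15 \left(-285\right) - 62407\right) = 454573 \left(-8550 - 62407\right) = 454573 \left(-70957\right) = -32255136361$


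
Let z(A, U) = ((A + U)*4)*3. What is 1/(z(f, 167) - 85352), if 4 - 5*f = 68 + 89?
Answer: -5/418576 ≈ -1.1945e-5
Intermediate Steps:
f = -153/5 (f = ⅘ - (68 + 89)/5 = ⅘ - ⅕*157 = ⅘ - 157/5 = -153/5 ≈ -30.600)
z(A, U) = 12*A + 12*U (z(A, U) = (4*A + 4*U)*3 = 12*A + 12*U)
1/(z(f, 167) - 85352) = 1/((12*(-153/5) + 12*167) - 85352) = 1/((-1836/5 + 2004) - 85352) = 1/(8184/5 - 85352) = 1/(-418576/5) = -5/418576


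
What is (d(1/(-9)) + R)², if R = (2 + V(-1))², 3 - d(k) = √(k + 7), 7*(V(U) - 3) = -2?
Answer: 13898126/21609 - 824*√62/49 ≈ 510.75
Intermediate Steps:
V(U) = 19/7 (V(U) = 3 + (⅐)*(-2) = 3 - 2/7 = 19/7)
d(k) = 3 - √(7 + k) (d(k) = 3 - √(k + 7) = 3 - √(7 + k))
R = 1089/49 (R = (2 + 19/7)² = (33/7)² = 1089/49 ≈ 22.224)
(d(1/(-9)) + R)² = ((3 - √(7 + 1/(-9))) + 1089/49)² = ((3 - √(7 - ⅑)) + 1089/49)² = ((3 - √(62/9)) + 1089/49)² = ((3 - √62/3) + 1089/49)² = (1236/49 - √62/3)²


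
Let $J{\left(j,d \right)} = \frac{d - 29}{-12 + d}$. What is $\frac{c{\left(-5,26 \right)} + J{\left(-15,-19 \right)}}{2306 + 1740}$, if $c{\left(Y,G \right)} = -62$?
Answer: $- \frac{937}{62713} \approx -0.014941$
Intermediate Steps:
$J{\left(j,d \right)} = \frac{-29 + d}{-12 + d}$
$\frac{c{\left(-5,26 \right)} + J{\left(-15,-19 \right)}}{2306 + 1740} = \frac{-62 + \frac{-29 - 19}{-12 - 19}}{2306 + 1740} = \frac{-62 + \frac{1}{-31} \left(-48\right)}{4046} = \left(-62 - - \frac{48}{31}\right) \frac{1}{4046} = \left(-62 + \frac{48}{31}\right) \frac{1}{4046} = \left(- \frac{1874}{31}\right) \frac{1}{4046} = - \frac{937}{62713}$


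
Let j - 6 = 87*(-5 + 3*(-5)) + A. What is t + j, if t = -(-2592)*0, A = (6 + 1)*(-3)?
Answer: -1755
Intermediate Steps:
A = -21 (A = 7*(-3) = -21)
t = 0 (t = -648*0 = 0)
j = -1755 (j = 6 + (87*(-5 + 3*(-5)) - 21) = 6 + (87*(-5 - 15) - 21) = 6 + (87*(-20) - 21) = 6 + (-1740 - 21) = 6 - 1761 = -1755)
t + j = 0 - 1755 = -1755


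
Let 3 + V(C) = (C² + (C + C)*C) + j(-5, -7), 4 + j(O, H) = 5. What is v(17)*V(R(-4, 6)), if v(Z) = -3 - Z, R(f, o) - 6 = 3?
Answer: -4820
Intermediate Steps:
j(O, H) = 1 (j(O, H) = -4 + 5 = 1)
R(f, o) = 9 (R(f, o) = 6 + 3 = 9)
V(C) = -2 + 3*C² (V(C) = -3 + ((C² + (C + C)*C) + 1) = -3 + ((C² + (2*C)*C) + 1) = -3 + ((C² + 2*C²) + 1) = -3 + (3*C² + 1) = -3 + (1 + 3*C²) = -2 + 3*C²)
v(17)*V(R(-4, 6)) = (-3 - 1*17)*(-2 + 3*9²) = (-3 - 17)*(-2 + 3*81) = -20*(-2 + 243) = -20*241 = -4820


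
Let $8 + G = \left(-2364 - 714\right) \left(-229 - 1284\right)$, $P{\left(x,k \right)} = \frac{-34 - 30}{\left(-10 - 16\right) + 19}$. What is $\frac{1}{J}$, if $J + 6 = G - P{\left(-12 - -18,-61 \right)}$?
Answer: $\frac{7}{32598936} \approx 2.1473 \cdot 10^{-7}$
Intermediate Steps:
$P{\left(x,k \right)} = \frac{64}{7}$ ($P{\left(x,k \right)} = - \frac{64}{\left(-10 - 16\right) + 19} = - \frac{64}{-26 + 19} = - \frac{64}{-7} = \left(-64\right) \left(- \frac{1}{7}\right) = \frac{64}{7}$)
$G = 4657006$ ($G = -8 + \left(-2364 - 714\right) \left(-229 - 1284\right) = -8 - -4657014 = -8 + 4657014 = 4657006$)
$J = \frac{32598936}{7}$ ($J = -6 + \left(4657006 - \frac{64}{7}\right) = -6 + \frac{32598978}{7} = \frac{32598936}{7} \approx 4.657 \cdot 10^{6}$)
$\frac{1}{J} = \frac{1}{\frac{32598936}{7}} = \frac{7}{32598936}$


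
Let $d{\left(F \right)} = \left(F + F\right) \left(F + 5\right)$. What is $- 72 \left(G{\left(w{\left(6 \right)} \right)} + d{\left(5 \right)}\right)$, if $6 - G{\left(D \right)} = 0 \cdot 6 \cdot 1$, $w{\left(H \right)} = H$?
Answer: $-7632$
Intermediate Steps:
$G{\left(D \right)} = 6$ ($G{\left(D \right)} = 6 - 0 \cdot 6 \cdot 1 = 6 - 0 \cdot 1 = 6 - 0 = 6 + 0 = 6$)
$d{\left(F \right)} = 2 F \left(5 + F\right)$
$- 72 \left(G{\left(w{\left(6 \right)} \right)} + d{\left(5 \right)}\right) = - 72 \left(6 + 2 \cdot 5 \left(5 + 5\right)\right) = - 72 \left(6 + 2 \cdot 5 \cdot 10\right) = - 72 \left(6 + 100\right) = \left(-72\right) 106 = -7632$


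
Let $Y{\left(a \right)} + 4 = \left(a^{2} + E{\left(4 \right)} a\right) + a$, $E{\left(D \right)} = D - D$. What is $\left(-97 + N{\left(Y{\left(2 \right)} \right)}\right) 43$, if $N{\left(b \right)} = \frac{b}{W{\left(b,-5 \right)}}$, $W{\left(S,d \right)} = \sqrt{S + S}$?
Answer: $-4128$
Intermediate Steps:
$W{\left(S,d \right)} = \sqrt{2} \sqrt{S}$ ($W{\left(S,d \right)} = \sqrt{2 S} = \sqrt{2} \sqrt{S}$)
$E{\left(D \right)} = 0$
$Y{\left(a \right)} = -4 + a + a^{2}$ ($Y{\left(a \right)} = -4 + \left(\left(a^{2} + 0 a\right) + a\right) = -4 + \left(\left(a^{2} + 0\right) + a\right) = -4 + \left(a^{2} + a\right) = -4 + \left(a + a^{2}\right) = -4 + a + a^{2}$)
$N{\left(b \right)} = \frac{\sqrt{2} \sqrt{b}}{2}$ ($N{\left(b \right)} = \frac{b}{\sqrt{2} \sqrt{b}} = b \frac{\sqrt{2}}{2 \sqrt{b}} = \frac{\sqrt{2} \sqrt{b}}{2}$)
$\left(-97 + N{\left(Y{\left(2 \right)} \right)}\right) 43 = \left(-97 + \frac{\sqrt{2} \sqrt{-4 + 2 + 2^{2}}}{2}\right) 43 = \left(-97 + \frac{\sqrt{2} \sqrt{-4 + 2 + 4}}{2}\right) 43 = \left(-97 + \frac{\sqrt{2} \sqrt{2}}{2}\right) 43 = \left(-97 + 1\right) 43 = \left(-96\right) 43 = -4128$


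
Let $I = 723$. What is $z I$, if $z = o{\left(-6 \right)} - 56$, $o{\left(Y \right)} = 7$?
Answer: $-35427$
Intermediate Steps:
$z = -49$ ($z = 7 - 56 = -49$)
$z I = \left(-49\right) 723 = -35427$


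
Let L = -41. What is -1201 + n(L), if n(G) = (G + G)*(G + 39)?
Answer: -1037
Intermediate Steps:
n(G) = 2*G*(39 + G) (n(G) = (2*G)*(39 + G) = 2*G*(39 + G))
-1201 + n(L) = -1201 + 2*(-41)*(39 - 41) = -1201 + 2*(-41)*(-2) = -1201 + 164 = -1037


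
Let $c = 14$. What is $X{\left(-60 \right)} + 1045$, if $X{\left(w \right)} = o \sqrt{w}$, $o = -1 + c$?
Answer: $1045 + 26 i \sqrt{15} \approx 1045.0 + 100.7 i$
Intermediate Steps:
$o = 13$ ($o = -1 + 14 = 13$)
$X{\left(w \right)} = 13 \sqrt{w}$
$X{\left(-60 \right)} + 1045 = 13 \sqrt{-60} + 1045 = 13 \cdot 2 i \sqrt{15} + 1045 = 26 i \sqrt{15} + 1045 = 1045 + 26 i \sqrt{15}$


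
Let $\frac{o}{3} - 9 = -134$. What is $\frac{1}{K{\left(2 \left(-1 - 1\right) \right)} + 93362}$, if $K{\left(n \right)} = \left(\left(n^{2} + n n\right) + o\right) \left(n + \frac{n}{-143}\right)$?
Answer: $\frac{143}{13545590} \approx 1.0557 \cdot 10^{-5}$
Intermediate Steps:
$o = -375$ ($o = 27 + 3 \left(-134\right) = 27 - 402 = -375$)
$K{\left(n \right)} = \frac{142 n \left(-375 + 2 n^{2}\right)}{143}$ ($K{\left(n \right)} = \left(\left(n^{2} + n n\right) - 375\right) \left(n + \frac{n}{-143}\right) = \left(\left(n^{2} + n^{2}\right) - 375\right) \left(n + n \left(- \frac{1}{143}\right)\right) = \left(2 n^{2} - 375\right) \left(n - \frac{n}{143}\right) = \left(-375 + 2 n^{2}\right) \frac{142 n}{143} = \frac{142 n \left(-375 + 2 n^{2}\right)}{143}$)
$\frac{1}{K{\left(2 \left(-1 - 1\right) \right)} + 93362} = \frac{1}{\frac{142 \cdot 2 \left(-1 - 1\right) \left(-375 + 2 \left(2 \left(-1 - 1\right)\right)^{2}\right)}{143} + 93362} = \frac{1}{\frac{142 \cdot 2 \left(-2\right) \left(-375 + 2 \left(2 \left(-2\right)\right)^{2}\right)}{143} + 93362} = \frac{1}{\frac{142}{143} \left(-4\right) \left(-375 + 2 \left(-4\right)^{2}\right) + 93362} = \frac{1}{\frac{142}{143} \left(-4\right) \left(-375 + 2 \cdot 16\right) + 93362} = \frac{1}{\frac{142}{143} \left(-4\right) \left(-375 + 32\right) + 93362} = \frac{1}{\frac{142}{143} \left(-4\right) \left(-343\right) + 93362} = \frac{1}{\frac{194824}{143} + 93362} = \frac{1}{\frac{13545590}{143}} = \frac{143}{13545590}$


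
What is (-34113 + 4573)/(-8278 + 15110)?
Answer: -1055/244 ≈ -4.3238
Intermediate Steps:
(-34113 + 4573)/(-8278 + 15110) = -29540/6832 = -29540*1/6832 = -1055/244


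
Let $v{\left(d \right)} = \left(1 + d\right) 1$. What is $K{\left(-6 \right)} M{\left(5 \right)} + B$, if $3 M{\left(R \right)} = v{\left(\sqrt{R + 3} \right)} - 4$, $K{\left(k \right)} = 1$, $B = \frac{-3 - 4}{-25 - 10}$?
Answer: $- \frac{4}{5} + \frac{2 \sqrt{2}}{3} \approx 0.14281$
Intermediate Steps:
$v{\left(d \right)} = 1 + d$
$B = \frac{1}{5}$ ($B = - \frac{7}{-35} = \left(-7\right) \left(- \frac{1}{35}\right) = \frac{1}{5} \approx 0.2$)
$M{\left(R \right)} = -1 + \frac{\sqrt{3 + R}}{3}$ ($M{\left(R \right)} = \frac{\left(1 + \sqrt{R + 3}\right) - 4}{3} = \frac{\left(1 + \sqrt{3 + R}\right) - 4}{3} = \frac{-3 + \sqrt{3 + R}}{3} = -1 + \frac{\sqrt{3 + R}}{3}$)
$K{\left(-6 \right)} M{\left(5 \right)} + B = 1 \left(-1 + \frac{\sqrt{3 + 5}}{3}\right) + \frac{1}{5} = 1 \left(-1 + \frac{\sqrt{8}}{3}\right) + \frac{1}{5} = 1 \left(-1 + \frac{2 \sqrt{2}}{3}\right) + \frac{1}{5} = \left(-1 + \frac{2 \sqrt{2}}{3}\right) + \frac{1}{5} = - \frac{4}{5} + \frac{2 \sqrt{2}}{3}$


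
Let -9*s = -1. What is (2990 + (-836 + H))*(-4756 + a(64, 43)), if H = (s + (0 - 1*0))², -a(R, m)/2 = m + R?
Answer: -867140750/81 ≈ -1.0705e+7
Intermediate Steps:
s = ⅑ (s = -⅑*(-1) = ⅑ ≈ 0.11111)
a(R, m) = -2*R - 2*m (a(R, m) = -2*(m + R) = -2*(R + m) = -2*R - 2*m)
H = 1/81 (H = (⅑ + (0 - 1*0))² = (⅑ + (0 + 0))² = (⅑ + 0)² = (⅑)² = 1/81 ≈ 0.012346)
(2990 + (-836 + H))*(-4756 + a(64, 43)) = (2990 + (-836 + 1/81))*(-4756 + (-2*64 - 2*43)) = (2990 - 67715/81)*(-4756 + (-128 - 86)) = 174475*(-4756 - 214)/81 = (174475/81)*(-4970) = -867140750/81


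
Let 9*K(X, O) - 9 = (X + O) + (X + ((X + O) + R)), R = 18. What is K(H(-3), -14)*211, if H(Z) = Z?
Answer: -2110/9 ≈ -234.44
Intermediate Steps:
K(X, O) = 3 + X/3 + 2*O/9 (K(X, O) = 1 + ((X + O) + (X + ((X + O) + 18)))/9 = 1 + ((O + X) + (X + ((O + X) + 18)))/9 = 1 + ((O + X) + (X + (18 + O + X)))/9 = 1 + ((O + X) + (18 + O + 2*X))/9 = 1 + (18 + 2*O + 3*X)/9 = 1 + (2 + X/3 + 2*O/9) = 3 + X/3 + 2*O/9)
K(H(-3), -14)*211 = (3 + (1/3)*(-3) + (2/9)*(-14))*211 = (3 - 1 - 28/9)*211 = -10/9*211 = -2110/9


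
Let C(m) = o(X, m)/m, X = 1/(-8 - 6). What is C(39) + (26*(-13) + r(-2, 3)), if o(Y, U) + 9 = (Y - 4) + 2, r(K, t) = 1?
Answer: -184157/546 ≈ -337.28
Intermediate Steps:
X = -1/14 (X = 1/(-14) = -1/14 ≈ -0.071429)
o(Y, U) = -11 + Y (o(Y, U) = -9 + ((Y - 4) + 2) = -9 + ((-4 + Y) + 2) = -9 + (-2 + Y) = -11 + Y)
C(m) = -155/(14*m) (C(m) = (-11 - 1/14)/m = -155/(14*m))
C(39) + (26*(-13) + r(-2, 3)) = -155/14/39 + (26*(-13) + 1) = -155/14*1/39 + (-338 + 1) = -155/546 - 337 = -184157/546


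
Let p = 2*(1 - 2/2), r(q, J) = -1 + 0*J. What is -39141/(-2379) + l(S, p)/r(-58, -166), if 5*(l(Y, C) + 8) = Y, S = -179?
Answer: 238902/3965 ≈ 60.253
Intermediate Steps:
r(q, J) = -1 (r(q, J) = -1 + 0 = -1)
p = 0 (p = 2*(1 - 2*1/2) = 2*(1 - 1) = 2*0 = 0)
l(Y, C) = -8 + Y/5
-39141/(-2379) + l(S, p)/r(-58, -166) = -39141/(-2379) + (-8 + (1/5)*(-179))/(-1) = -39141*(-1/2379) + (-8 - 179/5)*(-1) = 13047/793 - 219/5*(-1) = 13047/793 + 219/5 = 238902/3965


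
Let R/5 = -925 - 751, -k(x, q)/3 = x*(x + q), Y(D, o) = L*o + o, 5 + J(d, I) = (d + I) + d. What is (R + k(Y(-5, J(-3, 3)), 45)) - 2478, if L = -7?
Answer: -24250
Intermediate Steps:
J(d, I) = -5 + I + 2*d (J(d, I) = -5 + ((d + I) + d) = -5 + ((I + d) + d) = -5 + (I + 2*d) = -5 + I + 2*d)
Y(D, o) = -6*o (Y(D, o) = -7*o + o = -6*o)
k(x, q) = -3*x*(q + x) (k(x, q) = -3*x*(x + q) = -3*x*(q + x))
R = -8380 (R = 5*(-925 - 751) = 5*(-1676) = -8380)
(R + k(Y(-5, J(-3, 3)), 45)) - 2478 = (-8380 - 3*(-6*(-5 + 3 + 2*(-3)))*(45 - 6*(-5 + 3 + 2*(-3)))) - 2478 = (-8380 - 3*(-6*(-5 + 3 - 6))*(45 - 6*(-5 + 3 - 6))) - 2478 = (-8380 - 3*(-6*(-8))*(45 - 6*(-8))) - 2478 = (-8380 - 3*48*(45 + 48)) - 2478 = (-8380 - 3*48*93) - 2478 = (-8380 - 13392) - 2478 = -21772 - 2478 = -24250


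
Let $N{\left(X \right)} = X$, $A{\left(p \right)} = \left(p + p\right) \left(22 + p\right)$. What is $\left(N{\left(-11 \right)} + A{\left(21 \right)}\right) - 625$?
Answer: $1170$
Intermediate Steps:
$A{\left(p \right)} = 2 p \left(22 + p\right)$
$\left(N{\left(-11 \right)} + A{\left(21 \right)}\right) - 625 = \left(-11 + 2 \cdot 21 \left(22 + 21\right)\right) - 625 = \left(-11 + 2 \cdot 21 \cdot 43\right) - 625 = \left(-11 + 1806\right) - 625 = 1795 - 625 = 1170$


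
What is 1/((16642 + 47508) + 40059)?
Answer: 1/104209 ≈ 9.5961e-6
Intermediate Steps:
1/((16642 + 47508) + 40059) = 1/(64150 + 40059) = 1/104209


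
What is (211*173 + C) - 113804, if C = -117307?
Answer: -194608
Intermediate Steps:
(211*173 + C) - 113804 = (211*173 - 117307) - 113804 = (36503 - 117307) - 113804 = -80804 - 113804 = -194608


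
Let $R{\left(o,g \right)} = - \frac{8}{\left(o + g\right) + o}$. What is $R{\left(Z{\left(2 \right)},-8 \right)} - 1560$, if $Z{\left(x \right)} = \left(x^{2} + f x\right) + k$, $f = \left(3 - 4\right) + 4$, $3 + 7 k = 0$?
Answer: $- \frac{60868}{39} \approx -1560.7$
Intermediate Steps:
$k = - \frac{3}{7}$ ($k = - \frac{3}{7} + \frac{1}{7} \cdot 0 = - \frac{3}{7} + 0 = - \frac{3}{7} \approx -0.42857$)
$f = 3$ ($f = -1 + 4 = 3$)
$Z{\left(x \right)} = - \frac{3}{7} + x^{2} + 3 x$ ($Z{\left(x \right)} = \left(x^{2} + 3 x\right) - \frac{3}{7} = - \frac{3}{7} + x^{2} + 3 x$)
$R{\left(o,g \right)} = - \frac{8}{g + 2 o}$ ($R{\left(o,g \right)} = - \frac{8}{\left(g + o\right) + o} = - \frac{8}{g + 2 o}$)
$R{\left(Z{\left(2 \right)},-8 \right)} - 1560 = - \frac{8}{-8 + 2 \left(- \frac{3}{7} + 2^{2} + 3 \cdot 2\right)} - 1560 = - \frac{8}{-8 + 2 \left(- \frac{3}{7} + 4 + 6\right)} - 1560 = - \frac{8}{-8 + 2 \cdot \frac{67}{7}} - 1560 = - \frac{8}{-8 + \frac{134}{7}} - 1560 = - \frac{8}{\frac{78}{7}} - 1560 = \left(-8\right) \frac{7}{78} - 1560 = - \frac{28}{39} - 1560 = - \frac{60868}{39}$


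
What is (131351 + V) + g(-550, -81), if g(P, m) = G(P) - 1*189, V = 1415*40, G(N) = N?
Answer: 187212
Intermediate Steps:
V = 56600
g(P, m) = -189 + P (g(P, m) = P - 1*189 = P - 189 = -189 + P)
(131351 + V) + g(-550, -81) = (131351 + 56600) + (-189 - 550) = 187951 - 739 = 187212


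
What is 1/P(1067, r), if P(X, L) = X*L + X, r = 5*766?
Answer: 1/4087677 ≈ 2.4464e-7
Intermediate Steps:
r = 3830
P(X, L) = X + L*X (P(X, L) = L*X + X = X + L*X)
1/P(1067, r) = 1/(1067*(1 + 3830)) = 1/(1067*3831) = 1/4087677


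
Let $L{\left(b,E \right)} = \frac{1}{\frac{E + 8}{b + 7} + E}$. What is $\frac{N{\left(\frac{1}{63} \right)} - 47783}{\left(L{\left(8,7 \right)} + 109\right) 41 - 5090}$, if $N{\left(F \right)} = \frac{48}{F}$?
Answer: $\frac{27544}{379} \approx 72.675$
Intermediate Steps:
$L{\left(b,E \right)} = \frac{1}{E + \frac{8 + E}{7 + b}}$ ($L{\left(b,E \right)} = \frac{1}{\frac{8 + E}{7 + b} + E} = \frac{1}{E + \frac{8 + E}{7 + b}}$)
$\frac{N{\left(\frac{1}{63} \right)} - 47783}{\left(L{\left(8,7 \right)} + 109\right) 41 - 5090} = \frac{\frac{48}{\frac{1}{63}} - 47783}{\left(\frac{7 + 8}{8 + 8 \cdot 7 + 7 \cdot 8} + 109\right) 41 - 5090} = \frac{48 \frac{1}{\frac{1}{63}} - 47783}{\left(\frac{1}{8 + 56 + 56} \cdot 15 + 109\right) 41 - 5090} = \frac{48 \cdot 63 - 47783}{\left(\frac{1}{120} \cdot 15 + 109\right) 41 - 5090} = \frac{3024 - 47783}{\left(\frac{1}{120} \cdot 15 + 109\right) 41 - 5090} = - \frac{44759}{\left(\frac{1}{8} + 109\right) 41 - 5090} = - \frac{44759}{\frac{873}{8} \cdot 41 - 5090} = - \frac{44759}{\frac{35793}{8} - 5090} = - \frac{44759}{- \frac{4927}{8}} = \left(-44759\right) \left(- \frac{8}{4927}\right) = \frac{27544}{379}$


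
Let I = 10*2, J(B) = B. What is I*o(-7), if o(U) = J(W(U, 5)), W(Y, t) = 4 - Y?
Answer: 220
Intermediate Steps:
o(U) = 4 - U
I = 20
I*o(-7) = 20*(4 - 1*(-7)) = 20*(4 + 7) = 20*11 = 220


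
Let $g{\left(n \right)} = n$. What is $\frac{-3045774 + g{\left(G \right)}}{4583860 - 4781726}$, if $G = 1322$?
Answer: $\frac{1522226}{98933} \approx 15.386$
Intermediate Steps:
$\frac{-3045774 + g{\left(G \right)}}{4583860 - 4781726} = \frac{-3045774 + 1322}{4583860 - 4781726} = - \frac{3044452}{-197866} = \left(-3044452\right) \left(- \frac{1}{197866}\right) = \frac{1522226}{98933}$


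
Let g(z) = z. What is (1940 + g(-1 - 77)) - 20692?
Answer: -18830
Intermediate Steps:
(1940 + g(-1 - 77)) - 20692 = (1940 + (-1 - 77)) - 20692 = (1940 - 78) - 20692 = 1862 - 20692 = -18830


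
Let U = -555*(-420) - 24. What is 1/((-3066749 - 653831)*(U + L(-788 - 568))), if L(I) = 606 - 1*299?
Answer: -1/868320122140 ≈ -1.1516e-12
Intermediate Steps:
U = 233076 (U = 233100 - 24 = 233076)
L(I) = 307 (L(I) = 606 - 299 = 307)
1/((-3066749 - 653831)*(U + L(-788 - 568))) = 1/((-3066749 - 653831)*(233076 + 307)) = 1/(-3720580*233383) = 1/(-868320122140) = -1/868320122140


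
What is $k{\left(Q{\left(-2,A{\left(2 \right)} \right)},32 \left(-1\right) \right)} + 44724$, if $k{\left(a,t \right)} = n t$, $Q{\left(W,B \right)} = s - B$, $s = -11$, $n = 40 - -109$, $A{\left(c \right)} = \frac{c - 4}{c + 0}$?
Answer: $39956$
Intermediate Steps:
$A{\left(c \right)} = \frac{-4 + c}{c}$
$n = 149$ ($n = 40 + 109 = 149$)
$Q{\left(W,B \right)} = -11 - B$
$k{\left(a,t \right)} = 149 t$
$k{\left(Q{\left(-2,A{\left(2 \right)} \right)},32 \left(-1\right) \right)} + 44724 = 149 \cdot 32 \left(-1\right) + 44724 = 149 \left(-32\right) + 44724 = -4768 + 44724 = 39956$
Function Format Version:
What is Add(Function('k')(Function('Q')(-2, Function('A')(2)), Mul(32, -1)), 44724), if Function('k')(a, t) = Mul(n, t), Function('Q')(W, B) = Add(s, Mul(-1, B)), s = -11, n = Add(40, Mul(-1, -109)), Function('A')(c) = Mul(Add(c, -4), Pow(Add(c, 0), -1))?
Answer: 39956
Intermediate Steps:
Function('A')(c) = Mul(Pow(c, -1), Add(-4, c)) (Function('A')(c) = Mul(Add(-4, c), Pow(c, -1)) = Mul(Pow(c, -1), Add(-4, c)))
n = 149 (n = Add(40, 109) = 149)
Function('Q')(W, B) = Add(-11, Mul(-1, B))
Function('k')(a, t) = Mul(149, t)
Add(Function('k')(Function('Q')(-2, Function('A')(2)), Mul(32, -1)), 44724) = Add(Mul(149, Mul(32, -1)), 44724) = Add(Mul(149, -32), 44724) = Add(-4768, 44724) = 39956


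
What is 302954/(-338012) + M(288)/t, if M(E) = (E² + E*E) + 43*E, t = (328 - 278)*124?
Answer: 3648735029/130979650 ≈ 27.857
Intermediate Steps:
t = 6200 (t = 50*124 = 6200)
M(E) = 2*E² + 43*E (M(E) = (E² + E²) + 43*E = 2*E² + 43*E)
302954/(-338012) + M(288)/t = 302954/(-338012) + (288*(43 + 2*288))/6200 = 302954*(-1/338012) + (288*(43 + 576))*(1/6200) = -151477/169006 + (288*619)*(1/6200) = -151477/169006 + 178272*(1/6200) = -151477/169006 + 22284/775 = 3648735029/130979650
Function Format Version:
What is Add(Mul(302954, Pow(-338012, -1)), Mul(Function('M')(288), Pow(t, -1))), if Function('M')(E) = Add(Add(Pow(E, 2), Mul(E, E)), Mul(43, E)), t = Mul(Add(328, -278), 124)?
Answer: Rational(3648735029, 130979650) ≈ 27.857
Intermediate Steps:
t = 6200 (t = Mul(50, 124) = 6200)
Function('M')(E) = Add(Mul(2, Pow(E, 2)), Mul(43, E)) (Function('M')(E) = Add(Add(Pow(E, 2), Pow(E, 2)), Mul(43, E)) = Add(Mul(2, Pow(E, 2)), Mul(43, E)))
Add(Mul(302954, Pow(-338012, -1)), Mul(Function('M')(288), Pow(t, -1))) = Add(Mul(302954, Pow(-338012, -1)), Mul(Mul(288, Add(43, Mul(2, 288))), Pow(6200, -1))) = Add(Mul(302954, Rational(-1, 338012)), Mul(Mul(288, Add(43, 576)), Rational(1, 6200))) = Add(Rational(-151477, 169006), Mul(Mul(288, 619), Rational(1, 6200))) = Add(Rational(-151477, 169006), Mul(178272, Rational(1, 6200))) = Add(Rational(-151477, 169006), Rational(22284, 775)) = Rational(3648735029, 130979650)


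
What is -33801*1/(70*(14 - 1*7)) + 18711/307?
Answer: -1208517/150430 ≈ -8.0338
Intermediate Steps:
-33801*1/(70*(14 - 1*7)) + 18711/307 = -33801*1/(70*(14 - 7)) + 18711*(1/307) = -33801/(70*7) + 18711/307 = -33801/490 + 18711/307 = -1208517/150430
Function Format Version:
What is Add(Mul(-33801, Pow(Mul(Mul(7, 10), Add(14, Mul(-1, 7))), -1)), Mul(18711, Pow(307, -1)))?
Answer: Rational(-1208517, 150430) ≈ -8.0338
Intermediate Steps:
Add(Mul(-33801, Pow(Mul(Mul(7, 10), Add(14, Mul(-1, 7))), -1)), Mul(18711, Pow(307, -1))) = Add(Mul(-33801, Pow(Mul(70, Add(14, -7)), -1)), Mul(18711, Rational(1, 307))) = Add(Mul(-33801, Pow(Mul(70, 7), -1)), Rational(18711, 307)) = Add(Mul(-33801, Pow(490, -1)), Rational(18711, 307)) = Add(Mul(-33801, Rational(1, 490)), Rational(18711, 307)) = Add(Rational(-33801, 490), Rational(18711, 307)) = Rational(-1208517, 150430)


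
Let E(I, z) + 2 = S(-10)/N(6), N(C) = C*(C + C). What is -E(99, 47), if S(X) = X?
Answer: 77/36 ≈ 2.1389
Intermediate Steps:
N(C) = 2*C² (N(C) = C*(2*C) = 2*C²)
E(I, z) = -77/36 (E(I, z) = -2 - 10/(2*6²) = -2 - 10/(2*36) = -2 - 10/72 = -2 - 10*1/72 = -2 - 5/36 = -77/36)
-E(99, 47) = -1*(-77/36) = 77/36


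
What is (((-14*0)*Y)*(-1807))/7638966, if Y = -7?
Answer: 0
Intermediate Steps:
(((-14*0)*Y)*(-1807))/7638966 = ((-14*0*(-7))*(-1807))/7638966 = ((0*(-7))*(-1807))*(1/7638966) = (0*(-1807))*(1/7638966) = 0*(1/7638966) = 0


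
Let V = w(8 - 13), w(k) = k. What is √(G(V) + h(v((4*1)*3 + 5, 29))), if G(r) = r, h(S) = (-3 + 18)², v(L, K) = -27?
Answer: 2*√55 ≈ 14.832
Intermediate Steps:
h(S) = 225 (h(S) = 15² = 225)
V = -5 (V = 8 - 13 = -5)
√(G(V) + h(v((4*1)*3 + 5, 29))) = √(-5 + 225) = √220 = 2*√55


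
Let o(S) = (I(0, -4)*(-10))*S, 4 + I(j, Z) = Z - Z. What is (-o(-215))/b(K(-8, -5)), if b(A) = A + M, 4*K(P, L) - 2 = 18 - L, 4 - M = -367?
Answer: 34400/1509 ≈ 22.797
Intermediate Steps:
I(j, Z) = -4 (I(j, Z) = -4 + (Z - Z) = -4 + 0 = -4)
M = 371 (M = 4 - 1*(-367) = 4 + 367 = 371)
K(P, L) = 5 - L/4 (K(P, L) = ½ + (18 - L)/4 = ½ + (9/2 - L/4) = 5 - L/4)
b(A) = 371 + A (b(A) = A + 371 = 371 + A)
o(S) = 40*S (o(S) = (-4*(-10))*S = 40*S)
(-o(-215))/b(K(-8, -5)) = (-40*(-215))/(371 + (5 - ¼*(-5))) = (-1*(-8600))/(371 + (5 + 5/4)) = 8600/(371 + 25/4) = 8600/(1509/4) = 8600*(4/1509) = 34400/1509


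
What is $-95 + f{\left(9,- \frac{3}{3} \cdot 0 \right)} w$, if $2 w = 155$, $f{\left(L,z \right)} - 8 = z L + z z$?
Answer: $525$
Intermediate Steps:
$f{\left(L,z \right)} = 8 + z^{2} + L z$ ($f{\left(L,z \right)} = 8 + \left(z L + z z\right) = 8 + \left(L z + z^{2}\right) = 8 + \left(z^{2} + L z\right) = 8 + z^{2} + L z$)
$w = \frac{155}{2}$ ($w = \frac{1}{2} \cdot 155 = \frac{155}{2} \approx 77.5$)
$-95 + f{\left(9,- \frac{3}{3} \cdot 0 \right)} w = -95 + \left(8 + \left(- \frac{3}{3} \cdot 0\right)^{2} + 9 - \frac{3}{3} \cdot 0\right) \frac{155}{2} = -95 + \left(8 + \left(\left(-1\right) 1 \cdot 0\right)^{2} + 9 \left(-1\right) 1 \cdot 0\right) \frac{155}{2} = -95 + \left(8 + \left(\left(-1\right) 0\right)^{2} + 9 \left(\left(-1\right) 0\right)\right) \frac{155}{2} = -95 + \left(8 + 0^{2} + 9 \cdot 0\right) \frac{155}{2} = -95 + \left(8 + 0 + 0\right) \frac{155}{2} = -95 + 8 \cdot \frac{155}{2} = -95 + 620 = 525$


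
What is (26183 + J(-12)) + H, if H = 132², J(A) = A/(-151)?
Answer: 6584669/151 ≈ 43607.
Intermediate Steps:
J(A) = -A/151 (J(A) = A*(-1/151) = -A/151)
H = 17424
(26183 + J(-12)) + H = (26183 - 1/151*(-12)) + 17424 = (26183 + 12/151) + 17424 = 3953645/151 + 17424 = 6584669/151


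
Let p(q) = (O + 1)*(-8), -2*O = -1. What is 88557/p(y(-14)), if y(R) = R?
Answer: -29519/4 ≈ -7379.8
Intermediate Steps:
O = ½ (O = -½*(-1) = ½ ≈ 0.50000)
p(q) = -12 (p(q) = (½ + 1)*(-8) = (3/2)*(-8) = -12)
88557/p(y(-14)) = 88557/(-12) = 88557*(-1/12) = -29519/4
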